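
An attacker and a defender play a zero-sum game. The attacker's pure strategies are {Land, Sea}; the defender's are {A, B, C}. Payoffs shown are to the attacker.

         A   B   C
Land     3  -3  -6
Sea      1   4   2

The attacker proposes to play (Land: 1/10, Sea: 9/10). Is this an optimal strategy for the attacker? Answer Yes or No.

Against A this mix gives (1/10)·3 + (9/10)·1 = 6/5.
Against B this mix gives (1/10)·(-3) + (9/10)·4 = 33/10.
Against C this mix gives (1/10)·(-6) + (9/10)·2 = 6/5.
All of the defender's active replies (A, C) yield 6/5, and no column does worse for the attacker. The mix makes the defender indifferent and guarantees 6/5, so it is optimal.

Yes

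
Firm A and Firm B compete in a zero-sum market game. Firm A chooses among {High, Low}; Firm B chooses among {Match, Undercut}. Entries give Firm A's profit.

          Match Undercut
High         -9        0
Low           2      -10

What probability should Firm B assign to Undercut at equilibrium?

Row minima: High → -9, Low → -10; maximin = -9.
Column maxima: Match → 2, Undercut → 0; minimax = 0.
-9 ≠ 0, so there is no saddle point; optimal play is mixed.
Let Firm A play High with probability p. Expected payoff against Match: (-9)p + 2(1−p) = −11p + 2; against Undercut: 0p + (-10)(1−p) = 10p − 10.
Setting these equal: −11p + 2 = 10p − 10 ⇒ −21p = -12 ⇒ p = 4/7, and the value is (-11)·(4/7) + 2 = -30/7.
For Firm B: with q = P(Match), equating High's and Low's payoffs gives −9q = 12q − 10 ⇒ q = 10/21.

11/21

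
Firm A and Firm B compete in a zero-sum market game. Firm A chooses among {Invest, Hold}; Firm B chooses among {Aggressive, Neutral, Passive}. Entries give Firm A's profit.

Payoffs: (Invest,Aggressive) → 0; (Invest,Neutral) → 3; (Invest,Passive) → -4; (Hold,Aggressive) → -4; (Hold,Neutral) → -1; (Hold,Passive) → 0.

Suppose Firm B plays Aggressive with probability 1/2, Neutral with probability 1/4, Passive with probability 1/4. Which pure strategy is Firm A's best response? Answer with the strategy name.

Invest

Expected payoff of Invest: (1/2)·0 + (1/4)·3 + (1/4)·(-4) = -1/4.
Expected payoff of Hold: (1/2)·(-4) + (1/4)·(-1) + (1/4)·0 = -9/4.
The largest is -1/4, so Firm A's best response is Invest.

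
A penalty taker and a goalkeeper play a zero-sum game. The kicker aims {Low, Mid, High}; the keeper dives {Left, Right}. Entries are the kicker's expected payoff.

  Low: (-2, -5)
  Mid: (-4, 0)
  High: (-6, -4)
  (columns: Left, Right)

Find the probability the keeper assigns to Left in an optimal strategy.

5/7

Row minima: Low → -5, Mid → -4, High → -6; maximin = -4.
Column maxima: Left → -2, Right → 0; minimax = -2.
-4 ≠ -2, so there is no saddle point; optimal play is mixed.
High is strictly dominated by Mid, so the kicker never plays it.
On the remaining 2×2 (Low, Mid vs Left, Right):
Let the kicker play Low with probability p. Expected payoff against Left: (-2)p + (-4)(1−p) = 2p − 4; against Right: (-5)p + 0(1−p) = −5p.
Setting these equal: 2p − 4 = −5p ⇒ 7p = 4 ⇒ p = 4/7, and the value is (2)·(4/7) − 4 = -20/7.
For the keeper: with q = P(Left), equating Low's and Mid's payoffs gives 3q − 5 = −4q ⇒ q = 5/7.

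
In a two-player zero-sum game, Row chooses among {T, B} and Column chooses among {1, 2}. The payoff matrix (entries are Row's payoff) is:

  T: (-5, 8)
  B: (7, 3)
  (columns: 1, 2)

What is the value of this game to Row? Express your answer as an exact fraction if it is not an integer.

Row minima: T → -5, B → 3; maximin = 3.
Column maxima: 1 → 7, 2 → 8; minimax = 7.
3 ≠ 7, so there is no saddle point; optimal play is mixed.
Let Row play T with probability p. Expected payoff against 1: (-5)p + 7(1−p) = −12p + 7; against 2: 8p + 3(1−p) = 5p + 3.
Setting these equal: −12p + 7 = 5p + 3 ⇒ −17p = -4 ⇒ p = 4/17, and the value is (-12)·(4/17) + 7 = 71/17.
For Column: with q = P(1), equating T's and B's payoffs gives −13q + 8 = 4q + 3 ⇒ q = 5/17.

71/17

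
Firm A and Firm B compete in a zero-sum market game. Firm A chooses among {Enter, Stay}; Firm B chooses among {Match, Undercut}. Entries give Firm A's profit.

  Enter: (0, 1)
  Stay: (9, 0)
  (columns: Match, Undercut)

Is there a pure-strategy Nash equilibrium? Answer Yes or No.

No

Row minima: Enter → 0, Stay → 0; maximin = 0.
Column maxima: Match → 9, Undercut → 1; minimax = 1.
0 ≠ 1, so no pure-strategy equilibrium exists.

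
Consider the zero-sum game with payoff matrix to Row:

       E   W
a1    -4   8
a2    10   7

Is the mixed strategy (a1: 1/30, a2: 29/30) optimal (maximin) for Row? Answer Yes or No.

No

Against E this mix gives (1/30)·(-4) + (29/30)·10 = 143/15.
Against W this mix gives (1/30)·8 + (29/30)·7 = 211/30.
Column will play W, holding Row to 211/30. Shifting weight toward the row that does better against W would raise this floor (the equalizing mix achieves 36/5 against both W and E), so the proposed strategy is not optimal.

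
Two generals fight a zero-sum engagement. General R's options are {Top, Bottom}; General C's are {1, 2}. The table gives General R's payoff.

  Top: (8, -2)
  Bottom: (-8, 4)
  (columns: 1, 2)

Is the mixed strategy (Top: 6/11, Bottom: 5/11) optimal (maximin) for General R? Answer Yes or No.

Yes

Against 1 this mix gives (6/11)·8 + (5/11)·(-8) = 8/11.
Against 2 this mix gives (6/11)·(-2) + (5/11)·4 = 8/11.
All of General C's active replies (1, 2) yield 8/11, and no column does worse for General R. The mix makes General C indifferent and guarantees 8/11, so it is optimal.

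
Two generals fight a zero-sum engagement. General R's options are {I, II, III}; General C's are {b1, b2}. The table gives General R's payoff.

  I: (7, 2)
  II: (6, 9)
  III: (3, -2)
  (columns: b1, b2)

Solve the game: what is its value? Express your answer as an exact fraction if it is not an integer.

Row minima: I → 2, II → 6, III → -2; maximin = 6.
Column maxima: b1 → 7, b2 → 9; minimax = 7.
6 ≠ 7, so there is no saddle point; optimal play is mixed.
III is strictly dominated by I, so General R never plays it.
On the remaining 2×2 (I, II vs b1, b2):
Let General R play I with probability p. Expected payoff against b1: 7p + 6(1−p) = p + 6; against b2: 2p + 9(1−p) = −7p + 9.
Setting these equal: p + 6 = −7p + 9 ⇒ 8p = 3 ⇒ p = 3/8, and the value is (1)·(3/8) + 6 = 51/8.
For General C: with q = P(b1), equating I's and II's payoffs gives 5q + 2 = −3q + 9 ⇒ q = 7/8.

51/8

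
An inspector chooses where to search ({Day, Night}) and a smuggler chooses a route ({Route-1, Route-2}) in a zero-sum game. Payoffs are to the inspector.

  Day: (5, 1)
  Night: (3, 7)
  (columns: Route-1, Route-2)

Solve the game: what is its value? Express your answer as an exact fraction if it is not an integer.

Row minima: Day → 1, Night → 3; maximin = 3.
Column maxima: Route-1 → 5, Route-2 → 7; minimax = 5.
3 ≠ 5, so there is no saddle point; optimal play is mixed.
Let the inspector play Day with probability p. Expected payoff against Route-1: 5p + 3(1−p) = 2p + 3; against Route-2: 1p + 7(1−p) = −6p + 7.
Setting these equal: 2p + 3 = −6p + 7 ⇒ 8p = 4 ⇒ p = 1/2, and the value is (2)·(1/2) + 3 = 4.
For the smuggler: with q = P(Route-1), equating Day's and Night's payoffs gives 4q + 1 = −4q + 7 ⇒ q = 3/4.

4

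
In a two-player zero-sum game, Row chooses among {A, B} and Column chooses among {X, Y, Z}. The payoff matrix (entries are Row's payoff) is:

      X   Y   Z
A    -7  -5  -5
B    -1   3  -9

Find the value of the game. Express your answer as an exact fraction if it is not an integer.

Row minima: A → -7, B → -9; maximin = -7.
Column maxima: X → -1, Y → 3, Z → -5; minimax = -5.
-7 ≠ -5, so there is no saddle point; optimal play is mixed.
Y is strictly dominated by X (it gives Row strictly more in every row), so Column never plays it.
On the remaining 2×2 (A, B vs X, Z):
Let Row play A with probability p. Expected payoff against X: (-7)p + (-1)(1−p) = −6p − 1; against Z: (-5)p + (-9)(1−p) = 4p − 9.
Setting these equal: −6p − 1 = 4p − 9 ⇒ −10p = -8 ⇒ p = 4/5, and the value is (-6)·(4/5) − 1 = -29/5.
For Column: with q = P(X), equating A's and B's payoffs gives −2q − 5 = 8q − 9 ⇒ q = 2/5.

-29/5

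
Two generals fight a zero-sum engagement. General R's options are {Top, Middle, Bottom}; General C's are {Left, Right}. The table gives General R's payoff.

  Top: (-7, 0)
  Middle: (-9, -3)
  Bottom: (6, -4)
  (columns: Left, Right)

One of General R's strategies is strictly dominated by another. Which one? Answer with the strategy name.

Middle

Top gives a strictly higher payoff than Middle against every column: -7 > -9, 0 > -3.
So Middle is strictly dominated and General R never plays it.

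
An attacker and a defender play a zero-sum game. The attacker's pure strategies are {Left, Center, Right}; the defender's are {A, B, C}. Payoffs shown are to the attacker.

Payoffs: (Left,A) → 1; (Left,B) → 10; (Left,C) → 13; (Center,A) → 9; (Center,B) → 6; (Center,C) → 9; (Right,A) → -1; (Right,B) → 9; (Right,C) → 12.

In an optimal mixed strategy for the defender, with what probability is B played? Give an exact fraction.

Row minima: Left → 1, Center → 6, Right → -1; maximin = 6.
Column maxima: A → 9, B → 10, C → 13; minimax = 9.
6 ≠ 9, so there is no saddle point; optimal play is mixed.
Right is strictly dominated by Left, so the attacker never plays it.
C is strictly dominated by B (it gives the attacker strictly more in every row), so the defender never plays it.
On the remaining 2×2 (Left, Center vs A, B):
Let the attacker play Left with probability p. Expected payoff against A: 1p + 9(1−p) = −8p + 9; against B: 10p + 6(1−p) = 4p + 6.
Setting these equal: −8p + 9 = 4p + 6 ⇒ −12p = -3 ⇒ p = 1/4, and the value is (-8)·(1/4) + 9 = 7.
For the defender: with q = P(A), equating Left's and Center's payoffs gives −9q + 10 = 3q + 6 ⇒ q = 1/3.

2/3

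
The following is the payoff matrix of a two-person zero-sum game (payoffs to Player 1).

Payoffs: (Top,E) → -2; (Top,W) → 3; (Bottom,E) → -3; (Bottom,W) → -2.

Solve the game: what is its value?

Row minima: Top → -2, Bottom → -3; maximin = -2.
Column maxima: E → -2, W → 3; minimax = -2.
Since maximin = minimax = -2, there is a saddle point and the value is -2.

-2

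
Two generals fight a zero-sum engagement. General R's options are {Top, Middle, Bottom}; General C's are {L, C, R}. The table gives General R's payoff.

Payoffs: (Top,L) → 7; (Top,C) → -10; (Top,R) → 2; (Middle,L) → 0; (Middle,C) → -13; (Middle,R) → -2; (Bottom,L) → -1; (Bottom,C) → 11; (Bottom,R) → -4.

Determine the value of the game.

-2/3

Row minima: Top → -10, Middle → -13, Bottom → -4; maximin = -4.
Column maxima: L → 7, C → 11, R → 2; minimax = 2.
-4 ≠ 2, so there is no saddle point; optimal play is mixed.
Middle is strictly dominated by Top, so General R never plays it.
L is strictly dominated by R (it gives General R strictly more in every row), so General C never plays it.
On the remaining 2×2 (Top, Bottom vs C, R):
Let General R play Top with probability p. Expected payoff against C: (-10)p + 11(1−p) = −21p + 11; against R: 2p + (-4)(1−p) = 6p − 4.
Setting these equal: −21p + 11 = 6p − 4 ⇒ −27p = -15 ⇒ p = 5/9, and the value is (-21)·(5/9) + 11 = -2/3.
For General C: with q = P(C), equating Top's and Bottom's payoffs gives −12q + 2 = 15q − 4 ⇒ q = 2/9.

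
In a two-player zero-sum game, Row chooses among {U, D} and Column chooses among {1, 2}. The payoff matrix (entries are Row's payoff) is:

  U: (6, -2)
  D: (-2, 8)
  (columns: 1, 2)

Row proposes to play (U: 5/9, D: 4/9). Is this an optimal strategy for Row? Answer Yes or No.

Against 1 this mix gives (5/9)·6 + (4/9)·(-2) = 22/9.
Against 2 this mix gives (5/9)·(-2) + (4/9)·8 = 22/9.
All of Column's active replies (1, 2) yield 22/9, and no column does worse for Row. The mix makes Column indifferent and guarantees 22/9, so it is optimal.

Yes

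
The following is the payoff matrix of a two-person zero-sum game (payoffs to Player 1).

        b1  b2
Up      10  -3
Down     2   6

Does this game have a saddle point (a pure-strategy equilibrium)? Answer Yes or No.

No

Row minima: Up → -3, Down → 2; maximin = 2.
Column maxima: b1 → 10, b2 → 6; minimax = 6.
2 ≠ 6, so no pure-strategy equilibrium exists.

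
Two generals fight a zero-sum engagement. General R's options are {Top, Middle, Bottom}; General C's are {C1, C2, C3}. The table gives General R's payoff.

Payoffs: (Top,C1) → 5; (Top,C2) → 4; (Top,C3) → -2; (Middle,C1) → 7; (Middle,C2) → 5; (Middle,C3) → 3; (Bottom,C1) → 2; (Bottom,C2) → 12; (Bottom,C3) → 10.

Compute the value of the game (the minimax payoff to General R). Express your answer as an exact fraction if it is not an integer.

Row minima: Top → -2, Middle → 3, Bottom → 2; maximin = 3.
Column maxima: C1 → 7, C2 → 12, C3 → 10; minimax = 7.
3 ≠ 7, so there is no saddle point; optimal play is mixed.
Top is strictly dominated by Middle, so General R never plays it.
C2 is strictly dominated by C3 (it gives General R strictly more in every row), so General C never plays it.
On the remaining 2×2 (Middle, Bottom vs C1, C3):
Let General R play Middle with probability p. Expected payoff against C1: 7p + 2(1−p) = 5p + 2; against C3: 3p + 10(1−p) = −7p + 10.
Setting these equal: 5p + 2 = −7p + 10 ⇒ 12p = 8 ⇒ p = 2/3, and the value is (5)·(2/3) + 2 = 16/3.
For General C: with q = P(C1), equating Middle's and Bottom's payoffs gives 4q + 3 = −8q + 10 ⇒ q = 7/12.

16/3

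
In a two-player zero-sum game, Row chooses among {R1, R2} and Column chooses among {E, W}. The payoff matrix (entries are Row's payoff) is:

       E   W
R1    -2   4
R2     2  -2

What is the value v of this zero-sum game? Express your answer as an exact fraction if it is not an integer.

Row minima: R1 → -2, R2 → -2; maximin = -2.
Column maxima: E → 2, W → 4; minimax = 2.
-2 ≠ 2, so there is no saddle point; optimal play is mixed.
Let Row play R1 with probability p. Expected payoff against E: (-2)p + 2(1−p) = −4p + 2; against W: 4p + (-2)(1−p) = 6p − 2.
Setting these equal: −4p + 2 = 6p − 2 ⇒ −10p = -4 ⇒ p = 2/5, and the value is (-4)·(2/5) + 2 = 2/5.
For Column: with q = P(E), equating R1's and R2's payoffs gives −6q + 4 = 4q − 2 ⇒ q = 3/5.

2/5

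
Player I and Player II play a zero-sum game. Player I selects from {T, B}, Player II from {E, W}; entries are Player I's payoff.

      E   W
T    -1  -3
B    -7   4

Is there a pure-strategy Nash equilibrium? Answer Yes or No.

Row minima: T → -3, B → -7; maximin = -3.
Column maxima: E → -1, W → 4; minimax = -1.
-3 ≠ -1, so no pure-strategy equilibrium exists.

No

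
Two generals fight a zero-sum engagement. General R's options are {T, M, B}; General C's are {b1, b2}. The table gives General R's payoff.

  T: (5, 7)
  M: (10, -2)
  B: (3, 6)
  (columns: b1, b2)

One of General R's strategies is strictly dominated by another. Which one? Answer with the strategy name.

T gives a strictly higher payoff than B against every column: 5 > 3, 7 > 6.
So B is strictly dominated and General R never plays it.

B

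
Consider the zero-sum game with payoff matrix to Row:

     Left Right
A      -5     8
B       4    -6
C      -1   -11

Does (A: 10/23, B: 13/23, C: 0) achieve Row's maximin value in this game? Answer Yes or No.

Against Left this mix gives (10/23)·(-5) + (13/23)·4 = 2/23.
Against Right this mix gives (10/23)·8 + (13/23)·(-6) = 2/23.
All of Column's active replies (Left, Right) yield 2/23, and no column does worse for Row. The mix makes Column indifferent and guarantees 2/23, so it is optimal.

Yes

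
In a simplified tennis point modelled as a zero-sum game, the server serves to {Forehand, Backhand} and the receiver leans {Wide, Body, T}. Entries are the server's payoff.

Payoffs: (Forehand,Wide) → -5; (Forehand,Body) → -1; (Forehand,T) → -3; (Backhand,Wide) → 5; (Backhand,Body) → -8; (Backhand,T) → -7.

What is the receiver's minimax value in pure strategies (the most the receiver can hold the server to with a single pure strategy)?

-3

Column maxima: Wide → 5, Body → -1, T → -3.
The smallest of these is -3.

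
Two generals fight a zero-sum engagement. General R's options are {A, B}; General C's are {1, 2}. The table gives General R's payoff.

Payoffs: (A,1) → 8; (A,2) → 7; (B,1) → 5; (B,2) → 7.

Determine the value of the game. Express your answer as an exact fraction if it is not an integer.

7

Row minima: A → 7, B → 5; maximin = 7.
Column maxima: 1 → 8, 2 → 7; minimax = 7.
Since maximin = minimax = 7, there is a saddle point and the value is 7.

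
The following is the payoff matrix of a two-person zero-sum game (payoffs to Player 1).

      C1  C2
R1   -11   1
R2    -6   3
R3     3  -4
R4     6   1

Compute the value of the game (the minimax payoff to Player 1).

Row minima: R1 → -11, R2 → -6, R3 → -4, R4 → 1; maximin = 1.
Column maxima: C1 → 6, C2 → 3; minimax = 3.
1 ≠ 3, so there is no saddle point; optimal play is mixed.
R1 is strictly dominated by R2, so Player 1 never plays it.
R3 is strictly dominated by R4, so Player 1 never plays it.
On the remaining 2×2 (R2, R4 vs C1, C2):
Let Player 1 play R2 with probability p. Expected payoff against C1: (-6)p + 6(1−p) = −12p + 6; against C2: 3p + 1(1−p) = 2p + 1.
Setting these equal: −12p + 6 = 2p + 1 ⇒ −14p = -5 ⇒ p = 5/14, and the value is (-12)·(5/14) + 6 = 12/7.
For Player 2: with q = P(C1), equating R2's and R4's payoffs gives −9q + 3 = 5q + 1 ⇒ q = 1/7.

12/7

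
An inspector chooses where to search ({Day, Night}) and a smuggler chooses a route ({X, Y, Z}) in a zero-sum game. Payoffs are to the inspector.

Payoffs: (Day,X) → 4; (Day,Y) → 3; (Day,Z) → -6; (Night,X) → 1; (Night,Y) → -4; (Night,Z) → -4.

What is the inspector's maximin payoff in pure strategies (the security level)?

-4

Row minima: Day → -6, Night → -4.
The best of these is -4.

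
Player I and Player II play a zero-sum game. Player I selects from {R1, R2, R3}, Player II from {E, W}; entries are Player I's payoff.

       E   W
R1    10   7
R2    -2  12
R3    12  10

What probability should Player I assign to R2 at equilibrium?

1/8

Row minima: R1 → 7, R2 → -2, R3 → 10; maximin = 10.
Column maxima: E → 12, W → 12; minimax = 12.
10 ≠ 12, so there is no saddle point; optimal play is mixed.
R1 is strictly dominated by R3, so Player I never plays it.
On the remaining 2×2 (R2, R3 vs E, W):
Let Player I play R2 with probability p. Expected payoff against E: (-2)p + 12(1−p) = −14p + 12; against W: 12p + 10(1−p) = 2p + 10.
Setting these equal: −14p + 12 = 2p + 10 ⇒ −16p = -2 ⇒ p = 1/8, and the value is (-14)·(1/8) + 12 = 41/4.
For Player II: with q = P(E), equating R2's and R3's payoffs gives −14q + 12 = 2q + 10 ⇒ q = 1/8.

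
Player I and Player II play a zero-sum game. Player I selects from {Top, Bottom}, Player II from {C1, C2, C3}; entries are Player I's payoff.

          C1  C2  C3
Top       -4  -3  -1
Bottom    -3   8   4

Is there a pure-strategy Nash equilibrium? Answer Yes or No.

Row minima: Top → -4, Bottom → -3; maximin = -3.
Column maxima: C1 → -3, C2 → 8, C3 → 4; minimax = -3.
maximin = minimax = -3, so a saddle point exists.

Yes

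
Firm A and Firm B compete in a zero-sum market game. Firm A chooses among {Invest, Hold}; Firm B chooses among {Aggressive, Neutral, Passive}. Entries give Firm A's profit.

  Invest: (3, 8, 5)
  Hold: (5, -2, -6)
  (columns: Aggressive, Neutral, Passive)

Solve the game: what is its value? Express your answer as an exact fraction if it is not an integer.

Row minima: Invest → 3, Hold → -6; maximin = 3.
Column maxima: Aggressive → 5, Neutral → 8, Passive → 5; minimax = 5.
3 ≠ 5, so there is no saddle point; optimal play is mixed.
Neutral is strictly dominated by Passive (it gives Firm A strictly more in every row), so Firm B never plays it.
On the remaining 2×2 (Invest, Hold vs Aggressive, Passive):
Let Firm A play Invest with probability p. Expected payoff against Aggressive: 3p + 5(1−p) = −2p + 5; against Passive: 5p + (-6)(1−p) = 11p − 6.
Setting these equal: −2p + 5 = 11p − 6 ⇒ −13p = -11 ⇒ p = 11/13, and the value is (-2)·(11/13) + 5 = 43/13.
For Firm B: with q = P(Aggressive), equating Invest's and Hold's payoffs gives −2q + 5 = 11q − 6 ⇒ q = 11/13.

43/13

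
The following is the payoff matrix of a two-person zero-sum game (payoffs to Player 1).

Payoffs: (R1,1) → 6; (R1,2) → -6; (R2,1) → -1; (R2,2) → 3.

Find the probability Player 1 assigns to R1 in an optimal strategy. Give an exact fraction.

Row minima: R1 → -6, R2 → -1; maximin = -1.
Column maxima: 1 → 6, 2 → 3; minimax = 3.
-1 ≠ 3, so there is no saddle point; optimal play is mixed.
Let Player 1 play R1 with probability p. Expected payoff against 1: 6p + (-1)(1−p) = 7p − 1; against 2: (-6)p + 3(1−p) = −9p + 3.
Setting these equal: 7p − 1 = −9p + 3 ⇒ 16p = 4 ⇒ p = 1/4, and the value is (7)·(1/4) − 1 = 3/4.
For Player 2: with q = P(1), equating R1's and R2's payoffs gives 12q − 6 = −4q + 3 ⇒ q = 9/16.

1/4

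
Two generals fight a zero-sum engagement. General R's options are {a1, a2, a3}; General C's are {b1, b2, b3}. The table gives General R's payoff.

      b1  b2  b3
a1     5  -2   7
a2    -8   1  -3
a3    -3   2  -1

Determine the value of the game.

Row minima: a1 → -2, a2 → -8, a3 → -3; maximin = -2.
Column maxima: b1 → 5, b2 → 2, b3 → 7; minimax = 2.
-2 ≠ 2, so there is no saddle point; optimal play is mixed.
a2 is strictly dominated by a3, so General R never plays it.
b3 is strictly dominated by b1 (it gives General R strictly more in every row), so General C never plays it.
On the remaining 2×2 (a1, a3 vs b1, b2):
Let General R play a1 with probability p. Expected payoff against b1: 5p + (-3)(1−p) = 8p − 3; against b2: (-2)p + 2(1−p) = −4p + 2.
Setting these equal: 8p − 3 = −4p + 2 ⇒ 12p = 5 ⇒ p = 5/12, and the value is (8)·(5/12) − 3 = 1/3.
For General C: with q = P(b1), equating a1's and a3's payoffs gives 7q − 2 = −5q + 2 ⇒ q = 1/3.

1/3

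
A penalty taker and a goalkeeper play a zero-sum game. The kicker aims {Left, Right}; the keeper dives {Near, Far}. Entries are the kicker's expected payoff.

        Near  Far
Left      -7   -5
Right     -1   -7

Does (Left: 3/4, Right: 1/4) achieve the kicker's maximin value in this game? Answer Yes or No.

Yes

Against Near this mix gives (3/4)·(-7) + (1/4)·(-1) = -11/2.
Against Far this mix gives (3/4)·(-5) + (1/4)·(-7) = -11/2.
All of the keeper's active replies (Near, Far) yield -11/2, and no column does worse for the kicker. The mix makes the keeper indifferent and guarantees -11/2, so it is optimal.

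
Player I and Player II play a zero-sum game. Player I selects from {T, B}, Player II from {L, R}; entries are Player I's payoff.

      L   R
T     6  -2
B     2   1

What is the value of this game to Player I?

Row minima: T → -2, B → 1; maximin = 1.
Column maxima: L → 6, R → 1; minimax = 1.
Since maximin = minimax = 1, there is a saddle point and the value is 1.

1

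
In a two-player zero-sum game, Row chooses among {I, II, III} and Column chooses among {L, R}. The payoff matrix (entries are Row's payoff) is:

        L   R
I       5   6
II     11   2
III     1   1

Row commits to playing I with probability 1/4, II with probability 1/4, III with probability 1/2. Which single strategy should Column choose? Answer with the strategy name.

If Column plays L, Row's expected payoff is (1/4)·5 + (1/4)·11 + (1/2)·1 = 9/2.
If Column plays R, Row's expected payoff is (1/4)·6 + (1/4)·2 + (1/2)·1 = 5/2.
Column minimizes Row's payoff; the smallest is 5/2, so the best response is R.

R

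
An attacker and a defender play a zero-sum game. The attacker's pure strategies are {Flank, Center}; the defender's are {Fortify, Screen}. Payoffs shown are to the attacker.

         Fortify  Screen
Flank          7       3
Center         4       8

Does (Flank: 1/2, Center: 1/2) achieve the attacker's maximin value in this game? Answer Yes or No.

Against Fortify this mix gives (1/2)·7 + (1/2)·4 = 11/2.
Against Screen this mix gives (1/2)·3 + (1/2)·8 = 11/2.
All of the defender's active replies (Fortify, Screen) yield 11/2, and no column does worse for the attacker. The mix makes the defender indifferent and guarantees 11/2, so it is optimal.

Yes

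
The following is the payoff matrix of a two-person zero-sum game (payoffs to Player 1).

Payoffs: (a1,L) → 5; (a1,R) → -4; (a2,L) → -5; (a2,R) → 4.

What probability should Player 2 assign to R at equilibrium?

5/9

Row minima: a1 → -4, a2 → -5; maximin = -4.
Column maxima: L → 5, R → 4; minimax = 4.
-4 ≠ 4, so there is no saddle point; optimal play is mixed.
Let Player 1 play a1 with probability p. Expected payoff against L: 5p + (-5)(1−p) = 10p − 5; against R: (-4)p + 4(1−p) = −8p + 4.
Setting these equal: 10p − 5 = −8p + 4 ⇒ 18p = 9 ⇒ p = 1/2, and the value is (10)·(1/2) − 5 = 0.
For Player 2: with q = P(L), equating a1's and a2's payoffs gives 9q − 4 = −9q + 4 ⇒ q = 4/9.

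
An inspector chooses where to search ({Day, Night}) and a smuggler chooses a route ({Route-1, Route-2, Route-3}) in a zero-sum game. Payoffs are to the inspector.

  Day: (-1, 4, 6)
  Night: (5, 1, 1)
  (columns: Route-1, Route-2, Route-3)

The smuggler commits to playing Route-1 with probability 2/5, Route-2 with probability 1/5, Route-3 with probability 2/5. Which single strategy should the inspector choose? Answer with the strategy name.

Day

Expected payoff of Day: (2/5)·(-1) + (1/5)·4 + (2/5)·6 = 14/5.
Expected payoff of Night: (2/5)·5 + (1/5)·1 + (2/5)·1 = 13/5.
The largest is 14/5, so the inspector's best response is Day.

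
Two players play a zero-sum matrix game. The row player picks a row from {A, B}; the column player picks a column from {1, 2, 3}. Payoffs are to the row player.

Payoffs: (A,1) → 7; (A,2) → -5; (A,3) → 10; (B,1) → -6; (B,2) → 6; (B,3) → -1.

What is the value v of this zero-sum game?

1/2

Row minima: A → -5, B → -6; maximin = -5.
Column maxima: 1 → 7, 2 → 6, 3 → 10; minimax = 6.
-5 ≠ 6, so there is no saddle point; optimal play is mixed.
3 is strictly dominated by 1 (it gives the row player strictly more in every row), so the column player never plays it.
On the remaining 2×2 (A, B vs 1, 2):
Let the row player play A with probability p. Expected payoff against 1: 7p + (-6)(1−p) = 13p − 6; against 2: (-5)p + 6(1−p) = −11p + 6.
Setting these equal: 13p − 6 = −11p + 6 ⇒ 24p = 12 ⇒ p = 1/2, and the value is (13)·(1/2) − 6 = 1/2.
For the column player: with q = P(1), equating A's and B's payoffs gives 12q − 5 = −12q + 6 ⇒ q = 11/24.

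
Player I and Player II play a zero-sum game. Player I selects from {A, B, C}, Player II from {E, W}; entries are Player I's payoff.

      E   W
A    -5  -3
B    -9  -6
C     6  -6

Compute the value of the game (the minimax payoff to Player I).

-24/7

Row minima: A → -5, B → -9, C → -6; maximin = -5.
Column maxima: E → 6, W → -3; minimax = -3.
-5 ≠ -3, so there is no saddle point; optimal play is mixed.
B is strictly dominated by A, so Player I never plays it.
On the remaining 2×2 (A, C vs E, W):
Let Player I play A with probability p. Expected payoff against E: (-5)p + 6(1−p) = −11p + 6; against W: (-3)p + (-6)(1−p) = 3p − 6.
Setting these equal: −11p + 6 = 3p − 6 ⇒ −14p = -12 ⇒ p = 6/7, and the value is (-11)·(6/7) + 6 = -24/7.
For Player II: with q = P(E), equating A's and C's payoffs gives −2q − 3 = 12q − 6 ⇒ q = 3/14.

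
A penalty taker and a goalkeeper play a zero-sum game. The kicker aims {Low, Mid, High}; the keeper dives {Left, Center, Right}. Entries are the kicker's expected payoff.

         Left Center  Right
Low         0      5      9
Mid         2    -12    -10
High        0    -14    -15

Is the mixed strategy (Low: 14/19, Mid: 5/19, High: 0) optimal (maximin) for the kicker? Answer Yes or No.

Yes

Against Left this mix gives (14/19)·0 + (5/19)·2 = 10/19.
Against Center this mix gives (14/19)·5 + (5/19)·(-12) = 10/19.
Against Right this mix gives (14/19)·9 + (5/19)·(-10) = 4.
All of the keeper's active replies (Left, Center) yield 10/19, and no column does worse for the kicker. The mix makes the keeper indifferent and guarantees 10/19, so it is optimal.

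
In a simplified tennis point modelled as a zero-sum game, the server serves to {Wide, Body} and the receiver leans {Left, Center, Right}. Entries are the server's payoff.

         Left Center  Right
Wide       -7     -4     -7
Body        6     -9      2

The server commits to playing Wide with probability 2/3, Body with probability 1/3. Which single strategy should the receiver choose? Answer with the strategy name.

If the receiver plays Left, the server's expected payoff is (2/3)·(-7) + (1/3)·6 = -8/3.
If the receiver plays Center, the server's expected payoff is (2/3)·(-4) + (1/3)·(-9) = -17/3.
If the receiver plays Right, the server's expected payoff is (2/3)·(-7) + (1/3)·2 = -4.
The receiver minimizes the server's payoff; the smallest is -17/3, so the best response is Center.

Center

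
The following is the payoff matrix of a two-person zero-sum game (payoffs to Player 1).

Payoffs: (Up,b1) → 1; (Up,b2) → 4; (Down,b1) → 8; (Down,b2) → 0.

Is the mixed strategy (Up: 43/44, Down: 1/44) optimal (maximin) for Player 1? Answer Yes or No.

No

Against b1 this mix gives (43/44)·1 + (1/44)·8 = 51/44.
Against b2 this mix gives (43/44)·4 + (1/44)·0 = 43/11.
Player 2 will play b1, holding Player 1 to 51/44. Shifting weight toward the row that does better against b1 would raise this floor (the equalizing mix achieves 32/11 against both b1 and b2), so the proposed strategy is not optimal.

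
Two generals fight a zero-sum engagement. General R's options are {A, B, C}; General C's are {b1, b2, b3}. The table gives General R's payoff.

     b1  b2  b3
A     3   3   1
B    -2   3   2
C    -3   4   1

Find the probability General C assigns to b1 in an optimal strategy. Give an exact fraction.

Row minima: A → 1, B → -2, C → -3; maximin = 1.
Column maxima: b1 → 3, b2 → 4, b3 → 2; minimax = 2.
1 ≠ 2, so there is no saddle point; optimal play is mixed.
b2 is strictly dominated by b3 (it gives General R strictly more in every row), so General C never plays it.
With b2 eliminated, C is strictly dominated by B (B gives General R strictly more in every remaining column), so General R never plays it.
On the remaining 2×2 (A, B vs b1, b3):
Let General R play A with probability p. Expected payoff against b1: 3p + (-2)(1−p) = 5p − 2; against b3: 1p + 2(1−p) = −p + 2.
Setting these equal: 5p − 2 = −p + 2 ⇒ 6p = 4 ⇒ p = 2/3, and the value is (5)·(2/3) − 2 = 4/3.
For General C: with q = P(b1), equating A's and B's payoffs gives 2q + 1 = −4q + 2 ⇒ q = 1/6.

1/6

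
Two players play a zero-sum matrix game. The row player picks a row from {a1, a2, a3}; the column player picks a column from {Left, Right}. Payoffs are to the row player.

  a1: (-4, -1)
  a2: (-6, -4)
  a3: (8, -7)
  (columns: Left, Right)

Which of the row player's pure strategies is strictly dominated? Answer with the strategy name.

a2

a1 gives a strictly higher payoff than a2 against every column: -4 > -6, -1 > -4.
So a2 is strictly dominated and the row player never plays it.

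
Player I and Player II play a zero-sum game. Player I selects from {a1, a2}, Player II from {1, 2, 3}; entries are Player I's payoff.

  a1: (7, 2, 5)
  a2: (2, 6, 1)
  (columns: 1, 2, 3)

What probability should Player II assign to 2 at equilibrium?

Row minima: a1 → 2, a2 → 1; maximin = 2.
Column maxima: 1 → 7, 2 → 6, 3 → 5; minimax = 5.
2 ≠ 5, so there is no saddle point; optimal play is mixed.
1 is strictly dominated by 3 (it gives Player I strictly more in every row), so Player II never plays it.
On the remaining 2×2 (a1, a2 vs 2, 3):
Let Player I play a1 with probability p. Expected payoff against 2: 2p + 6(1−p) = −4p + 6; against 3: 5p + 1(1−p) = 4p + 1.
Setting these equal: −4p + 6 = 4p + 1 ⇒ −8p = -5 ⇒ p = 5/8, and the value is (-4)·(5/8) + 6 = 7/2.
For Player II: with q = P(2), equating a1's and a2's payoffs gives −3q + 5 = 5q + 1 ⇒ q = 1/2.

1/2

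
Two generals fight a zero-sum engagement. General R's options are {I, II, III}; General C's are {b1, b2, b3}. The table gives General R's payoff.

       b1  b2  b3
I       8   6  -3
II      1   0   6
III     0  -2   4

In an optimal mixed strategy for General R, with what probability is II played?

Row minima: I → -3, II → 0, III → -2; maximin = 0.
Column maxima: b1 → 8, b2 → 6, b3 → 6; minimax = 6.
0 ≠ 6, so there is no saddle point; optimal play is mixed.
III is strictly dominated by II, so General R never plays it.
b1 is strictly dominated by b2 (it gives General R strictly more in every row), so General C never plays it.
On the remaining 2×2 (I, II vs b2, b3):
Let General R play I with probability p. Expected payoff against b2: 6p + 0(1−p) = 6p; against b3: (-3)p + 6(1−p) = −9p + 6.
Setting these equal: 6p = −9p + 6 ⇒ 15p = 6 ⇒ p = 2/5, and the value is (6)·(2/5) = 12/5.
For General C: with q = P(b2), equating I's and II's payoffs gives 9q − 3 = −6q + 6 ⇒ q = 3/5.

3/5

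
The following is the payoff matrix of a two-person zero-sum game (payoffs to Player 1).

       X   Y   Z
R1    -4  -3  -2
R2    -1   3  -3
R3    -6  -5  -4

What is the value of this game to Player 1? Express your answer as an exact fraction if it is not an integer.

-5/2

Row minima: R1 → -4, R2 → -3, R3 → -6; maximin = -3.
Column maxima: X → -1, Y → 3, Z → -2; minimax = -2.
-3 ≠ -2, so there is no saddle point; optimal play is mixed.
R3 is strictly dominated by R1, so Player 1 never plays it.
Y is strictly dominated by X (it gives Player 1 strictly more in every row), so Player 2 never plays it.
On the remaining 2×2 (R1, R2 vs X, Z):
Let Player 1 play R1 with probability p. Expected payoff against X: (-4)p + (-1)(1−p) = −3p − 1; against Z: (-2)p + (-3)(1−p) = p − 3.
Setting these equal: −3p − 1 = p − 3 ⇒ −4p = -2 ⇒ p = 1/2, and the value is (-3)·(1/2) − 1 = -5/2.
For Player 2: with q = P(X), equating R1's and R2's payoffs gives −2q − 2 = 2q − 3 ⇒ q = 1/4.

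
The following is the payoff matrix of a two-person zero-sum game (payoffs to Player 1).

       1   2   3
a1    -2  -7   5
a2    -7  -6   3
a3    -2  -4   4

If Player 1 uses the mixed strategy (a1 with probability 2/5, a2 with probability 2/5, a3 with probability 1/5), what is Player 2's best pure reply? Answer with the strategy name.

2

If Player 2 plays 1, Player 1's expected payoff is (2/5)·(-2) + (2/5)·(-7) + (1/5)·(-2) = -4.
If Player 2 plays 2, Player 1's expected payoff is (2/5)·(-7) + (2/5)·(-6) + (1/5)·(-4) = -6.
If Player 2 plays 3, Player 1's expected payoff is (2/5)·5 + (2/5)·3 + (1/5)·4 = 4.
Player 2 minimizes Player 1's payoff; the smallest is -6, so the best response is 2.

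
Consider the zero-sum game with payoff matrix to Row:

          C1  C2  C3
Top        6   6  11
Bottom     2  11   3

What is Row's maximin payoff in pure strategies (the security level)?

6

Row minima: Top → 6, Bottom → 2.
The best of these is 6.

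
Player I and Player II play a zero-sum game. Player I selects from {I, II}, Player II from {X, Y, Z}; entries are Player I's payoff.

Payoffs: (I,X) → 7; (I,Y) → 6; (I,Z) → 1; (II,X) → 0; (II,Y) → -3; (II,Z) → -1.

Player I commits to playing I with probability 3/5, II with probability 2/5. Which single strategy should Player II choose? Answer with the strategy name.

If Player II plays X, Player I's expected payoff is (3/5)·7 + (2/5)·0 = 21/5.
If Player II plays Y, Player I's expected payoff is (3/5)·6 + (2/5)·(-3) = 12/5.
If Player II plays Z, Player I's expected payoff is (3/5)·1 + (2/5)·(-1) = 1/5.
Player II minimizes Player I's payoff; the smallest is 1/5, so the best response is Z.

Z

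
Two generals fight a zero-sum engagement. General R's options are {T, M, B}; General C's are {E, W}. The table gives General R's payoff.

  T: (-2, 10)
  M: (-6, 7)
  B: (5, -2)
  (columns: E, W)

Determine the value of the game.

Row minima: T → -2, M → -6, B → -2; maximin = -2.
Column maxima: E → 5, W → 10; minimax = 5.
-2 ≠ 5, so there is no saddle point; optimal play is mixed.
M is strictly dominated by T, so General R never plays it.
On the remaining 2×2 (T, B vs E, W):
Let General R play T with probability p. Expected payoff against E: (-2)p + 5(1−p) = −7p + 5; against W: 10p + (-2)(1−p) = 12p − 2.
Setting these equal: −7p + 5 = 12p − 2 ⇒ −19p = -7 ⇒ p = 7/19, and the value is (-7)·(7/19) + 5 = 46/19.
For General C: with q = P(E), equating T's and B's payoffs gives −12q + 10 = 7q − 2 ⇒ q = 12/19.

46/19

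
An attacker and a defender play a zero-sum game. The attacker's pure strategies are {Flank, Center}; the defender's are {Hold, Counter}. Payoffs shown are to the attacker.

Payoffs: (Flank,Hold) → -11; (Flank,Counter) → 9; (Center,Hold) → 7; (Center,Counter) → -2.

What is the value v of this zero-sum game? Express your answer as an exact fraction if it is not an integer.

Row minima: Flank → -11, Center → -2; maximin = -2.
Column maxima: Hold → 7, Counter → 9; minimax = 7.
-2 ≠ 7, so there is no saddle point; optimal play is mixed.
Let the attacker play Flank with probability p. Expected payoff against Hold: (-11)p + 7(1−p) = −18p + 7; against Counter: 9p + (-2)(1−p) = 11p − 2.
Setting these equal: −18p + 7 = 11p − 2 ⇒ −29p = -9 ⇒ p = 9/29, and the value is (-18)·(9/29) + 7 = 41/29.
For the defender: with q = P(Hold), equating Flank's and Center's payoffs gives −20q + 9 = 9q − 2 ⇒ q = 11/29.

41/29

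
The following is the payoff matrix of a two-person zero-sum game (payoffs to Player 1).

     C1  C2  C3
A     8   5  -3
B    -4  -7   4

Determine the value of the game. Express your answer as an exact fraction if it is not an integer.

Row minima: A → -3, B → -7; maximin = -3.
Column maxima: C1 → 8, C2 → 5, C3 → 4; minimax = 4.
-3 ≠ 4, so there is no saddle point; optimal play is mixed.
C1 is strictly dominated by C2 (it gives Player 1 strictly more in every row), so Player 2 never plays it.
On the remaining 2×2 (A, B vs C2, C3):
Let Player 1 play A with probability p. Expected payoff against C2: 5p + (-7)(1−p) = 12p − 7; against C3: (-3)p + 4(1−p) = −7p + 4.
Setting these equal: 12p − 7 = −7p + 4 ⇒ 19p = 11 ⇒ p = 11/19, and the value is (12)·(11/19) − 7 = -1/19.
For Player 2: with q = P(C2), equating A's and B's payoffs gives 8q − 3 = −11q + 4 ⇒ q = 7/19.

-1/19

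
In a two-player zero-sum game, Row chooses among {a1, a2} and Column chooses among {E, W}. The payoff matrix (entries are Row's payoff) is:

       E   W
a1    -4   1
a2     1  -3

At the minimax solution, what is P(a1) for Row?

4/9

Row minima: a1 → -4, a2 → -3; maximin = -3.
Column maxima: E → 1, W → 1; minimax = 1.
-3 ≠ 1, so there is no saddle point; optimal play is mixed.
Let Row play a1 with probability p. Expected payoff against E: (-4)p + 1(1−p) = −5p + 1; against W: 1p + (-3)(1−p) = 4p − 3.
Setting these equal: −5p + 1 = 4p − 3 ⇒ −9p = -4 ⇒ p = 4/9, and the value is (-5)·(4/9) + 1 = -11/9.
For Column: with q = P(E), equating a1's and a2's payoffs gives −5q + 1 = 4q − 3 ⇒ q = 4/9.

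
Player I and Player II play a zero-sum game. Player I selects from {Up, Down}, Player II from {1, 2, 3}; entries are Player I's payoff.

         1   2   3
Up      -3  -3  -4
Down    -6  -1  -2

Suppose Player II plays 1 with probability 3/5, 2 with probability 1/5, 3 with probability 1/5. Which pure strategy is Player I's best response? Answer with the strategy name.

Expected payoff of Up: (3/5)·(-3) + (1/5)·(-3) + (1/5)·(-4) = -16/5.
Expected payoff of Down: (3/5)·(-6) + (1/5)·(-1) + (1/5)·(-2) = -21/5.
The largest is -16/5, so Player I's best response is Up.

Up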